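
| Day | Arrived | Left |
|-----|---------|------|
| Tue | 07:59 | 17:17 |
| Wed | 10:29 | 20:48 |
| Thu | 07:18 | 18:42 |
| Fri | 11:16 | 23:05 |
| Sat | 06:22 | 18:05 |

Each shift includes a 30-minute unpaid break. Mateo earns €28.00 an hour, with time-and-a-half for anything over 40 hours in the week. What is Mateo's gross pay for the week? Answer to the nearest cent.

Tue: 07:59–17:17 = 9 h 18 min; less 30 min break → 8 h 48 min
Wed: 10:29–20:48 = 10 h 19 min; less 30 min break → 9 h 49 min
Thu: 07:18–18:42 = 11 h 24 min; less 30 min break → 10 h 54 min
Fri: 11:16–23:05 = 11 h 49 min; less 30 min break → 11 h 19 min
Sat: 06:22–18:05 = 11 h 43 min; less 30 min break → 11 h 13 min
Total worked: 52 h 3 min = 3123 min.
Regular 40 h 0 min = 2400 min at €28.00/h; overtime 12 h 3 min = 723 min at €42.00/h.
Pay = (2400 × €28.00 + 723 × €42.00) ÷ 60 = €1626.10.

€1626.10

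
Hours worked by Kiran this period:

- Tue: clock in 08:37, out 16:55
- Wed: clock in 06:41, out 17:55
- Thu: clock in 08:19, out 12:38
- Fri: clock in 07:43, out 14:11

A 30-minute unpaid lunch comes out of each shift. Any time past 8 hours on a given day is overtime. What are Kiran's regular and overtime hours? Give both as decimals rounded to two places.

Tue: 08:37–16:55 = 8 h 18 min; less 30 min break → 7 h 48 min
Wed: 06:41–17:55 = 11 h 14 min; less 30 min break → 10 h 44 min
Thu: 08:19–12:38 = 4 h 19 min; less 30 min break → 3 h 49 min
Fri: 07:43–14:11 = 6 h 28 min; less 30 min break → 5 h 58 min
Tue reg 7 h 48 min / OT 0 h 0 min; Wed reg 8 h 0 min / OT 2 h 44 min; Thu reg 3 h 49 min / OT 0 h 0 min; Fri reg 5 h 58 min / OT 0 h 0 min.
Totals: regular 25 h 35 min, overtime 2 h 44 min.

Regular 25.58 hours, overtime 2.73 hours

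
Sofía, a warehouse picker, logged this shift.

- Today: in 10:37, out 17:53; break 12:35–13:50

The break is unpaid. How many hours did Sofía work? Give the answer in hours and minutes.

6 h 1 min

Today: 10:37–17:53 = 7 h 16 min; less 75 min break → 6 h 1 min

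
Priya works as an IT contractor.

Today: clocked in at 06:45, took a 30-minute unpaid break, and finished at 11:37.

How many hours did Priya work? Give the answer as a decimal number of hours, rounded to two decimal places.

Today: 06:45–11:37 = 4 h 52 min; less 30 min break → 4 h 22 min

4.37 hours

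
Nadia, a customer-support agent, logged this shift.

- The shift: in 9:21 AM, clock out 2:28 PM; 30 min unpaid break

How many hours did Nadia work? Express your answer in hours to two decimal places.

4.62 hours

The shift: 9:21 AM–2:28 PM = 5 h 7 min; less 30 min break → 4 h 37 min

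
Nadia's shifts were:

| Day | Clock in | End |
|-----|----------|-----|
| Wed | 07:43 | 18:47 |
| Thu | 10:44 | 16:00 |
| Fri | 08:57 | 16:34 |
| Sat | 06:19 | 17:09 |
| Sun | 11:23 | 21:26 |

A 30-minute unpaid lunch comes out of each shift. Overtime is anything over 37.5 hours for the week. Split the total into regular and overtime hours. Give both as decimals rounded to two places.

Regular 37.50 hours, overtime 4.83 hours

Wed: 07:43–18:47 = 11 h 4 min; less 30 min break → 10 h 34 min
Thu: 10:44–16:00 = 5 h 16 min; less 30 min break → 4 h 46 min
Fri: 08:57–16:34 = 7 h 37 min; less 30 min break → 7 h 7 min
Sat: 06:19–17:09 = 10 h 50 min; less 30 min break → 10 h 20 min
Sun: 11:23–21:26 = 10 h 3 min; less 30 min break → 9 h 33 min
Total worked: 42 h 20 min = 42.33 h.
Threshold 37.5 h → overtime 4 h 50 min, regular 37 h 30 min.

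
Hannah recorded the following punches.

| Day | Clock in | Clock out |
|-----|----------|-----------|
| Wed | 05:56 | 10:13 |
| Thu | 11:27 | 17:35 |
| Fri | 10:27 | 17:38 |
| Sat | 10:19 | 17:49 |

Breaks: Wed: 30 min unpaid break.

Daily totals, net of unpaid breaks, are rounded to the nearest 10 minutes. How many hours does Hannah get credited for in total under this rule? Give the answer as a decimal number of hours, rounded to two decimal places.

24.67 hours

Wed: 05:56–10:13 = 4 h 17 min − 30 min = 3 h 47 min → rounds to 3 h 50 min
Thu: 11:27–17:35 = 6 h 8 min → rounds to 6 h 10 min
Fri: 10:27–17:38 = 7 h 11 min → rounds to 7 h 10 min
Sat: 10:19–17:49 = 7 h 30 min → rounds to 7 h 30 min
Total credited: 24 h 40 min.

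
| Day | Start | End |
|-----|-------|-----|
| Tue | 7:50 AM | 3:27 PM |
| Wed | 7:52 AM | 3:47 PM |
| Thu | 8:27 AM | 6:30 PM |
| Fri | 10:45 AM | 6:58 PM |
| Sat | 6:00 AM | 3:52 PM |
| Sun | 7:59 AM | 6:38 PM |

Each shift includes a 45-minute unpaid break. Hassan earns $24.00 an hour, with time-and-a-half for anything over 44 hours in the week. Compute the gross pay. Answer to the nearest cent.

Tue: 7:50 AM–3:27 PM = 7 h 37 min; less 45 min break → 6 h 52 min
Wed: 7:52 AM–3:47 PM = 7 h 55 min; less 45 min break → 7 h 10 min
Thu: 8:27 AM–6:30 PM = 10 h 3 min; less 45 min break → 9 h 18 min
Fri: 10:45 AM–6:58 PM = 8 h 13 min; less 45 min break → 7 h 28 min
Sat: 6:00 AM–3:52 PM = 9 h 52 min; less 45 min break → 9 h 7 min
Sun: 7:59 AM–6:38 PM = 10 h 39 min; less 45 min break → 9 h 54 min
Total worked: 49 h 49 min = 2989 min.
Regular 44 h 0 min = 2640 min at $24.00/h; overtime 5 h 49 min = 349 min at $36.00/h.
Pay = (2640 × $24.00 + 349 × $36.00) ÷ 60 = $1265.40.

$1265.40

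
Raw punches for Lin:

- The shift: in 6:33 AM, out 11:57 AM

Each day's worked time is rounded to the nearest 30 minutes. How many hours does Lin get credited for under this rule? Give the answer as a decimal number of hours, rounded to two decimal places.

The shift: 6:33 AM–11:57 AM = 5 h 24 min → rounds to 5 h 30 min

5.50 hours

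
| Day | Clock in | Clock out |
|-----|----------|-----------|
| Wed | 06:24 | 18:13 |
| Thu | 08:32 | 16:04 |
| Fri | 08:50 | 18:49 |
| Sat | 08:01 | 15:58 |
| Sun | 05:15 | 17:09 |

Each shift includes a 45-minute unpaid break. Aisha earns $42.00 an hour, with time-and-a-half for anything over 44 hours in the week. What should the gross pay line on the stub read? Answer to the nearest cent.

$1938.30

Wed: 06:24–18:13 = 11 h 49 min; less 45 min break → 11 h 4 min
Thu: 08:32–16:04 = 7 h 32 min; less 45 min break → 6 h 47 min
Fri: 08:50–18:49 = 9 h 59 min; less 45 min break → 9 h 14 min
Sat: 08:01–15:58 = 7 h 57 min; less 45 min break → 7 h 12 min
Sun: 05:15–17:09 = 11 h 54 min; less 45 min break → 11 h 9 min
Total worked: 45 h 26 min = 2726 min.
Regular 44 h 0 min = 2640 min at $42.00/h; overtime 1 h 26 min = 86 min at $63.00/h.
Pay = (2640 × $42.00 + 86 × $63.00) ÷ 60 = $1938.30.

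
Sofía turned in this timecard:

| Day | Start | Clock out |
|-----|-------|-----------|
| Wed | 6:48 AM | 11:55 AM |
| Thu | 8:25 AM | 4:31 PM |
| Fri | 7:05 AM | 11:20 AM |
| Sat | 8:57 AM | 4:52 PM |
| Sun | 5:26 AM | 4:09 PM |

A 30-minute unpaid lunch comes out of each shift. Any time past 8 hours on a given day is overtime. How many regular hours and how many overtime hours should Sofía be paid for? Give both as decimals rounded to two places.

Regular 31.38 hours, overtime 2.22 hours

Wed: 6:48 AM–11:55 AM = 5 h 7 min; less 30 min break → 4 h 37 min
Thu: 8:25 AM–4:31 PM = 8 h 6 min; less 30 min break → 7 h 36 min
Fri: 7:05 AM–11:20 AM = 4 h 15 min; less 30 min break → 3 h 45 min
Sat: 8:57 AM–4:52 PM = 7 h 55 min; less 30 min break → 7 h 25 min
Sun: 5:26 AM–4:09 PM = 10 h 43 min; less 30 min break → 10 h 13 min
Wed reg 4 h 37 min / OT 0 h 0 min; Thu reg 7 h 36 min / OT 0 h 0 min; Fri reg 3 h 45 min / OT 0 h 0 min; Sat reg 7 h 25 min / OT 0 h 0 min; Sun reg 8 h 0 min / OT 2 h 13 min.
Totals: regular 31 h 23 min, overtime 2 h 13 min.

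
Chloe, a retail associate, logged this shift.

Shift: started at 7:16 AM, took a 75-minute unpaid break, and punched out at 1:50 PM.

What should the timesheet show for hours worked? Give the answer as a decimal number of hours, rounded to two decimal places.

Shift: 7:16 AM–1:50 PM = 6 h 34 min; less 75 min break → 5 h 19 min

5.32 hours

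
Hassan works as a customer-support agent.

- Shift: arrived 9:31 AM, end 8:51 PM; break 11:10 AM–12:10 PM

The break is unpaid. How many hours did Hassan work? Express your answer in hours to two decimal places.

Shift: 9:31 AM–8:51 PM = 11 h 20 min; less 60 min break → 10 h 20 min

10.33 hours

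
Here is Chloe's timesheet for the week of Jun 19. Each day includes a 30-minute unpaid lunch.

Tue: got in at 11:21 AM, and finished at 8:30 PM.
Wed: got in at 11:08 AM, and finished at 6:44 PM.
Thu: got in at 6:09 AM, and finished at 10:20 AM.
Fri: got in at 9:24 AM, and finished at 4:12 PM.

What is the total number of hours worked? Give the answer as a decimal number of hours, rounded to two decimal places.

25.73 hours

Tue: 11:21 AM–8:30 PM = 9 h 9 min; less 30 min break → 8 h 39 min
Wed: 11:08 AM–6:44 PM = 7 h 36 min; less 30 min break → 7 h 6 min
Thu: 6:09 AM–10:20 AM = 4 h 11 min; less 30 min break → 3 h 41 min
Fri: 9:24 AM–4:12 PM = 6 h 48 min; less 30 min break → 6 h 18 min
Total: 8 h 39 min + 7 h 6 min + 3 h 41 min + 6 h 18 min = 25 h 44 min.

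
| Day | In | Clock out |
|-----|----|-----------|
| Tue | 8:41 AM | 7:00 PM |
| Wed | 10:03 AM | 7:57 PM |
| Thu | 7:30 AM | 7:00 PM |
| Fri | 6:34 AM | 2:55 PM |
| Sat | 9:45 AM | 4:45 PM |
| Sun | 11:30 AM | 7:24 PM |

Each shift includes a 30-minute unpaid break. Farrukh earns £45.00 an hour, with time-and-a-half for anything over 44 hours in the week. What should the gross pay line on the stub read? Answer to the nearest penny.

Tue: 8:41 AM–7:00 PM = 10 h 19 min; less 30 min break → 9 h 49 min
Wed: 10:03 AM–7:57 PM = 9 h 54 min; less 30 min break → 9 h 24 min
Thu: 7:30 AM–7:00 PM = 11 h 30 min; less 30 min break → 11 h 0 min
Fri: 6:34 AM–2:55 PM = 8 h 21 min; less 30 min break → 7 h 51 min
Sat: 9:45 AM–4:45 PM = 7 h 0 min; less 30 min break → 6 h 30 min
Sun: 11:30 AM–7:24 PM = 7 h 54 min; less 30 min break → 7 h 24 min
Total worked: 51 h 58 min = 3118 min.
Regular 44 h 0 min = 2640 min at £45.00/h; overtime 7 h 58 min = 478 min at £67.50/h.
Pay = (2640 × £45.00 + 478 × £67.50) ÷ 60 = £2517.75.

£2517.75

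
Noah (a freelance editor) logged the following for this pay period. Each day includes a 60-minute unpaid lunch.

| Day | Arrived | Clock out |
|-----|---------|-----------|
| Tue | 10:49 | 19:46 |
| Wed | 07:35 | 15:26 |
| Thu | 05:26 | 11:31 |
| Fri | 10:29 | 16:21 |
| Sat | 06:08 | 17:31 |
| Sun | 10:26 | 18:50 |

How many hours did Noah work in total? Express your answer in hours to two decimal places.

Tue: 10:49–19:46 = 8 h 57 min; less 60 min break → 7 h 57 min
Wed: 07:35–15:26 = 7 h 51 min; less 60 min break → 6 h 51 min
Thu: 05:26–11:31 = 6 h 5 min; less 60 min break → 5 h 5 min
Fri: 10:29–16:21 = 5 h 52 min; less 60 min break → 4 h 52 min
Sat: 06:08–17:31 = 11 h 23 min; less 60 min break → 10 h 23 min
Sun: 10:26–18:50 = 8 h 24 min; less 60 min break → 7 h 24 min
Total: 7 h 57 min + 6 h 51 min + 5 h 5 min + 4 h 52 min + 10 h 23 min + 7 h 24 min = 42 h 32 min.

42.53 hours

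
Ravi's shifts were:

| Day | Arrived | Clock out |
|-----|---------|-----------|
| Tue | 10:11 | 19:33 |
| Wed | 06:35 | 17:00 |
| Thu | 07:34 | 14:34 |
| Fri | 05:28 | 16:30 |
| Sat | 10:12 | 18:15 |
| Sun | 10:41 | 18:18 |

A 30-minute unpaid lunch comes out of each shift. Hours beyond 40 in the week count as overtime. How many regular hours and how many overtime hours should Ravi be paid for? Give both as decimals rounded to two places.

Regular 40.00 hours, overtime 10.48 hours

Tue: 10:11–19:33 = 9 h 22 min; less 30 min break → 8 h 52 min
Wed: 06:35–17:00 = 10 h 25 min; less 30 min break → 9 h 55 min
Thu: 07:34–14:34 = 7 h 0 min; less 30 min break → 6 h 30 min
Fri: 05:28–16:30 = 11 h 2 min; less 30 min break → 10 h 32 min
Sat: 10:12–18:15 = 8 h 3 min; less 30 min break → 7 h 33 min
Sun: 10:41–18:18 = 7 h 37 min; less 30 min break → 7 h 7 min
Total worked: 50 h 29 min = 50.48 h.
Threshold 40 h → overtime 10 h 29 min, regular 40 h 0 min.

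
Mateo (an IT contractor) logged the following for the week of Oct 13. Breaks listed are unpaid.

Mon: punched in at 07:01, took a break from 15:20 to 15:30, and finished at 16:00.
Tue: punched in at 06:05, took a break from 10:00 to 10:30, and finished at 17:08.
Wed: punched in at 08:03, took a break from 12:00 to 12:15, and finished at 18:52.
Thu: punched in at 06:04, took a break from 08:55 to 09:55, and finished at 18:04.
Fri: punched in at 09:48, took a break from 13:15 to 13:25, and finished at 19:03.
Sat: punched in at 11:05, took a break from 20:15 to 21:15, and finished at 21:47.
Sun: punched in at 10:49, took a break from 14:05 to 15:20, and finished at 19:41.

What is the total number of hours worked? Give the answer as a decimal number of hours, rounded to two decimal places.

67.33 hours

Mon: 07:01–16:00 = 8 h 59 min; less 10 min break → 8 h 49 min
Tue: 06:05–17:08 = 11 h 3 min; less 30 min break → 10 h 33 min
Wed: 08:03–18:52 = 10 h 49 min; less 15 min break → 10 h 34 min
Thu: 06:04–18:04 = 12 h 0 min; less 60 min break → 11 h 0 min
Fri: 09:48–19:03 = 9 h 15 min; less 10 min break → 9 h 5 min
Sat: 11:05–21:47 = 10 h 42 min; less 60 min break → 9 h 42 min
Sun: 10:49–19:41 = 8 h 52 min; less 75 min break → 7 h 37 min
Total: 8 h 49 min + 10 h 33 min + 10 h 34 min + 11 h 0 min + 9 h 5 min + 9 h 42 min + 7 h 37 min = 67 h 20 min.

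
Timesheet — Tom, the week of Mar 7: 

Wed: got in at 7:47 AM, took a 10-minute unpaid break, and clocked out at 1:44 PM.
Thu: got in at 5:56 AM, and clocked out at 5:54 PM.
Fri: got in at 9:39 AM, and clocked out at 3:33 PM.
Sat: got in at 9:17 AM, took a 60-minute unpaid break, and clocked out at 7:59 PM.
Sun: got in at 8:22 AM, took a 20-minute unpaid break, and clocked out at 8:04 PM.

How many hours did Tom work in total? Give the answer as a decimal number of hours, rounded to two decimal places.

Wed: 7:47 AM–1:44 PM = 5 h 57 min; less 10 min break → 5 h 47 min
Thu: 5:56 AM–5:54 PM = 11 h 58 min
Fri: 9:39 AM–3:33 PM = 5 h 54 min
Sat: 9:17 AM–7:59 PM = 10 h 42 min; less 60 min break → 9 h 42 min
Sun: 8:22 AM–8:04 PM = 11 h 42 min; less 20 min break → 11 h 22 min
Total: 5 h 47 min + 11 h 58 min + 5 h 54 min + 9 h 42 min + 11 h 22 min = 44 h 43 min.

44.72 hours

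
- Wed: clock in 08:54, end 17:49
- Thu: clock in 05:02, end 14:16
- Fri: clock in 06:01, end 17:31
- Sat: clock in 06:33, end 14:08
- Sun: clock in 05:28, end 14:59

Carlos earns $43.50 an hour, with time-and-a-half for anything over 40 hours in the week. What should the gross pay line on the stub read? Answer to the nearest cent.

$2180.44

Wed: 08:54–17:49 = 8 h 55 min
Thu: 05:02–14:16 = 9 h 14 min
Fri: 06:01–17:31 = 11 h 30 min
Sat: 06:33–14:08 = 7 h 35 min
Sun: 05:28–14:59 = 9 h 31 min
Total worked: 46 h 45 min = 2805 min.
Regular 40 h 0 min = 2400 min at $43.50/h; overtime 6 h 45 min = 405 min at $65.25/h.
Pay = (2400 × $43.50 + 405 × $65.25) ÷ 60 = $2180.44.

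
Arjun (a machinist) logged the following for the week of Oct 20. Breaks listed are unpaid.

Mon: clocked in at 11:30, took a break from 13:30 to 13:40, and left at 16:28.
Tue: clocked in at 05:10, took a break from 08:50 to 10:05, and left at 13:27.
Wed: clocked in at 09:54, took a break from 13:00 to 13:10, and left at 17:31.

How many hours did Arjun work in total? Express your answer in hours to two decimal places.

19.28 hours

Mon: 11:30–16:28 = 4 h 58 min; less 10 min break → 4 h 48 min
Tue: 05:10–13:27 = 8 h 17 min; less 75 min break → 7 h 2 min
Wed: 09:54–17:31 = 7 h 37 min; less 10 min break → 7 h 27 min
Total: 4 h 48 min + 7 h 2 min + 7 h 27 min = 19 h 17 min.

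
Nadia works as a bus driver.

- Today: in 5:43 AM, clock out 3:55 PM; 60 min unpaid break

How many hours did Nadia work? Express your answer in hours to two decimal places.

Today: 5:43 AM–3:55 PM = 10 h 12 min; less 60 min break → 9 h 12 min

9.20 hours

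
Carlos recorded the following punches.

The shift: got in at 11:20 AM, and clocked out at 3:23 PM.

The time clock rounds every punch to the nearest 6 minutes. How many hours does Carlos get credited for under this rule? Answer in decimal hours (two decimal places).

4.10 hours

The shift: in 11:20 AM→11:18 AM, out 3:23 PM→3:24 PM; 4 h 6 min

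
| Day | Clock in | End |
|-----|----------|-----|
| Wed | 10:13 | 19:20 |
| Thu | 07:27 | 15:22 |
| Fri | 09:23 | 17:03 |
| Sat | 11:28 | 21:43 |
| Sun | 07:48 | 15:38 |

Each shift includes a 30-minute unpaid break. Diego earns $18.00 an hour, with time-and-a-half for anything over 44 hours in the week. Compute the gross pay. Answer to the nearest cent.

Wed: 10:13–19:20 = 9 h 7 min; less 30 min break → 8 h 37 min
Thu: 07:27–15:22 = 7 h 55 min; less 30 min break → 7 h 25 min
Fri: 09:23–17:03 = 7 h 40 min; less 30 min break → 7 h 10 min
Sat: 11:28–21:43 = 10 h 15 min; less 30 min break → 9 h 45 min
Sun: 07:48–15:38 = 7 h 50 min; less 30 min break → 7 h 20 min
Total worked: 40 h 17 min = 2417 min.
Regular 40 h 17 min = 2417 min at $18.00/h; overtime 0 h 0 min = 0 min at $27.00/h.
Pay = (2417 × $18.00 + 0 × $27.00) ÷ 60 = $725.10.

$725.10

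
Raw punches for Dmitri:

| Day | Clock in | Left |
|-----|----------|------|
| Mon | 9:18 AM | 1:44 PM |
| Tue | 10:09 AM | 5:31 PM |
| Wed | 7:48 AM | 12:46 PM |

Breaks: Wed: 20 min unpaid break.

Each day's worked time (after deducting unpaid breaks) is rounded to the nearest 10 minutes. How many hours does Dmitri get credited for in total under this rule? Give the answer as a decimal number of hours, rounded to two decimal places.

Mon: 9:18 AM–1:44 PM = 4 h 26 min → rounds to 4 h 30 min
Tue: 10:09 AM–5:31 PM = 7 h 22 min → rounds to 7 h 20 min
Wed: 7:48 AM–12:46 PM = 4 h 58 min − 20 min = 4 h 38 min → rounds to 4 h 40 min
Total credited: 16 h 30 min.

16.50 hours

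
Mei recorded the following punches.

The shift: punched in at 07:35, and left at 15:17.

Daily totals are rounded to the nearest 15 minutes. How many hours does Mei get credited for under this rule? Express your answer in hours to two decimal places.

The shift: 07:35–15:17 = 7 h 42 min → rounds to 7 h 45 min

7.75 hours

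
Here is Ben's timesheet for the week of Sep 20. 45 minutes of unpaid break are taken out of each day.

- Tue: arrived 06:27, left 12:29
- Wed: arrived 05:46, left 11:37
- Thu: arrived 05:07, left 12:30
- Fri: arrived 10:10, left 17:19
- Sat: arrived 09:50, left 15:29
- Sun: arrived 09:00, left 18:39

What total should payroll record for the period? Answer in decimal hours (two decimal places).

Tue: 06:27–12:29 = 6 h 2 min; less 45 min break → 5 h 17 min
Wed: 05:46–11:37 = 5 h 51 min; less 45 min break → 5 h 6 min
Thu: 05:07–12:30 = 7 h 23 min; less 45 min break → 6 h 38 min
Fri: 10:10–17:19 = 7 h 9 min; less 45 min break → 6 h 24 min
Sat: 09:50–15:29 = 5 h 39 min; less 45 min break → 4 h 54 min
Sun: 09:00–18:39 = 9 h 39 min; less 45 min break → 8 h 54 min
Total: 5 h 17 min + 5 h 6 min + 6 h 38 min + 6 h 24 min + 4 h 54 min + 8 h 54 min = 37 h 13 min.

37.22 hours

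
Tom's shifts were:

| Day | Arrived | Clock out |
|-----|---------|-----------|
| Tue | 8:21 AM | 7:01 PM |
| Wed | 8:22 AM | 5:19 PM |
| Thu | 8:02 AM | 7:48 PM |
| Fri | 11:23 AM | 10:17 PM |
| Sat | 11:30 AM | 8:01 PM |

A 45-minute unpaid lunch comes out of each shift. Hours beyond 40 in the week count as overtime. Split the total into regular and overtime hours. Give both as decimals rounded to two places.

Regular 40.00 hours, overtime 7.05 hours

Tue: 8:21 AM–7:01 PM = 10 h 40 min; less 45 min break → 9 h 55 min
Wed: 8:22 AM–5:19 PM = 8 h 57 min; less 45 min break → 8 h 12 min
Thu: 8:02 AM–7:48 PM = 11 h 46 min; less 45 min break → 11 h 1 min
Fri: 11:23 AM–10:17 PM = 10 h 54 min; less 45 min break → 10 h 9 min
Sat: 11:30 AM–8:01 PM = 8 h 31 min; less 45 min break → 7 h 46 min
Total worked: 47 h 3 min = 47.05 h.
Threshold 40 h → overtime 7 h 3 min, regular 40 h 0 min.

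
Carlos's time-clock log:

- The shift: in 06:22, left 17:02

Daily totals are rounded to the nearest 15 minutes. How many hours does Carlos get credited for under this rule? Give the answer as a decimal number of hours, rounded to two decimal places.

10.75 hours

The shift: 06:22–17:02 = 10 h 40 min → rounds to 10 h 45 min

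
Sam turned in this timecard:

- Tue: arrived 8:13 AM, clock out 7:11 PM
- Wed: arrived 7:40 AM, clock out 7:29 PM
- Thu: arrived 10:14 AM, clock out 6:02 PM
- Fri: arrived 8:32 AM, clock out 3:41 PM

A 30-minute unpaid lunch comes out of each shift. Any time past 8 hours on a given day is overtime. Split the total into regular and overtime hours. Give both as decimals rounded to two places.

Regular 29.95 hours, overtime 5.78 hours

Tue: 8:13 AM–7:11 PM = 10 h 58 min; less 30 min break → 10 h 28 min
Wed: 7:40 AM–7:29 PM = 11 h 49 min; less 30 min break → 11 h 19 min
Thu: 10:14 AM–6:02 PM = 7 h 48 min; less 30 min break → 7 h 18 min
Fri: 8:32 AM–3:41 PM = 7 h 9 min; less 30 min break → 6 h 39 min
Tue reg 8 h 0 min / OT 2 h 28 min; Wed reg 8 h 0 min / OT 3 h 19 min; Thu reg 7 h 18 min / OT 0 h 0 min; Fri reg 6 h 39 min / OT 0 h 0 min.
Totals: regular 29 h 57 min, overtime 5 h 47 min.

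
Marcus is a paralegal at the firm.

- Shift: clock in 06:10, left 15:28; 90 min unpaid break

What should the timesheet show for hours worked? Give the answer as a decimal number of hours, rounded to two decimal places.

7.80 hours

Shift: 06:10–15:28 = 9 h 18 min; less 90 min break → 7 h 48 min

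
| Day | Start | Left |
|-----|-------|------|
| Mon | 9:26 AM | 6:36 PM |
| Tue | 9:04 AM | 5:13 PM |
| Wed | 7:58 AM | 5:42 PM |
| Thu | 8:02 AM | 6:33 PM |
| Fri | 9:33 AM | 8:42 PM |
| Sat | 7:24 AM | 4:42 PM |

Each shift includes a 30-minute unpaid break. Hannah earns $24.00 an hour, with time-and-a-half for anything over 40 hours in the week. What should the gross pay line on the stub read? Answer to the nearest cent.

$1500.60

Mon: 9:26 AM–6:36 PM = 9 h 10 min; less 30 min break → 8 h 40 min
Tue: 9:04 AM–5:13 PM = 8 h 9 min; less 30 min break → 7 h 39 min
Wed: 7:58 AM–5:42 PM = 9 h 44 min; less 30 min break → 9 h 14 min
Thu: 8:02 AM–6:33 PM = 10 h 31 min; less 30 min break → 10 h 1 min
Fri: 9:33 AM–8:42 PM = 11 h 9 min; less 30 min break → 10 h 39 min
Sat: 7:24 AM–4:42 PM = 9 h 18 min; less 30 min break → 8 h 48 min
Total worked: 55 h 1 min = 3301 min.
Regular 40 h 0 min = 2400 min at $24.00/h; overtime 15 h 1 min = 901 min at $36.00/h.
Pay = (2400 × $24.00 + 901 × $36.00) ÷ 60 = $1500.60.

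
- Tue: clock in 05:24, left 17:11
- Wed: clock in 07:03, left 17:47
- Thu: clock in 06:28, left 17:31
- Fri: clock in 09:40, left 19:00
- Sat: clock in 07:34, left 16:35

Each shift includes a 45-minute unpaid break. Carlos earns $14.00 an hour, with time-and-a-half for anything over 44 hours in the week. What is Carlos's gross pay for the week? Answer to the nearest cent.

Tue: 05:24–17:11 = 11 h 47 min; less 45 min break → 11 h 2 min
Wed: 07:03–17:47 = 10 h 44 min; less 45 min break → 9 h 59 min
Thu: 06:28–17:31 = 11 h 3 min; less 45 min break → 10 h 18 min
Fri: 09:40–19:00 = 9 h 20 min; less 45 min break → 8 h 35 min
Sat: 07:34–16:35 = 9 h 1 min; less 45 min break → 8 h 16 min
Total worked: 48 h 10 min = 2890 min.
Regular 44 h 0 min = 2640 min at $14.00/h; overtime 4 h 10 min = 250 min at $21.00/h.
Pay = (2640 × $14.00 + 250 × $21.00) ÷ 60 = $703.50.

$703.50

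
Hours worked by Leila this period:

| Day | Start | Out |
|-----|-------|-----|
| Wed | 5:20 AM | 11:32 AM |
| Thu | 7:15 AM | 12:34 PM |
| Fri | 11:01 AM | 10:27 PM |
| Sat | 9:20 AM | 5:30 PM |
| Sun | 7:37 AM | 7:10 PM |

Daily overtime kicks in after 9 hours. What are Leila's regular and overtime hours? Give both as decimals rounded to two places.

Regular 37.68 hours, overtime 4.98 hours

Wed: 5:20 AM–11:32 AM = 6 h 12 min
Thu: 7:15 AM–12:34 PM = 5 h 19 min
Fri: 11:01 AM–10:27 PM = 11 h 26 min
Sat: 9:20 AM–5:30 PM = 8 h 10 min
Sun: 7:37 AM–7:10 PM = 11 h 33 min
Wed reg 6 h 12 min / OT 0 h 0 min; Thu reg 5 h 19 min / OT 0 h 0 min; Fri reg 9 h 0 min / OT 2 h 26 min; Sat reg 8 h 10 min / OT 0 h 0 min; Sun reg 9 h 0 min / OT 2 h 33 min.
Totals: regular 37 h 41 min, overtime 4 h 59 min.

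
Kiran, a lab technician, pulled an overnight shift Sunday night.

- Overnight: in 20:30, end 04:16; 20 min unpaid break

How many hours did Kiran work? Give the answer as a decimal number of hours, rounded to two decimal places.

7.43 hours

Overnight: 20:30 → midnight = 3 h 30 min; midnight → 04:16 = 4 h 16 min; span 7 h 46 min; less 20 min break → 7 h 26 min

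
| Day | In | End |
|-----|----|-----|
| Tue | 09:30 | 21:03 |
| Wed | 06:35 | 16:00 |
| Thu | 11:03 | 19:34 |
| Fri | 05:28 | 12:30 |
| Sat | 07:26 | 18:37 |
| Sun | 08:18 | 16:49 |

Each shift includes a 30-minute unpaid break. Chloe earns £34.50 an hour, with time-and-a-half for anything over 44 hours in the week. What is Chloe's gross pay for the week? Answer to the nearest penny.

£1994.96

Tue: 09:30–21:03 = 11 h 33 min; less 30 min break → 11 h 3 min
Wed: 06:35–16:00 = 9 h 25 min; less 30 min break → 8 h 55 min
Thu: 11:03–19:34 = 8 h 31 min; less 30 min break → 8 h 1 min
Fri: 05:28–12:30 = 7 h 2 min; less 30 min break → 6 h 32 min
Sat: 07:26–18:37 = 11 h 11 min; less 30 min break → 10 h 41 min
Sun: 08:18–16:49 = 8 h 31 min; less 30 min break → 8 h 1 min
Total worked: 53 h 13 min = 3193 min.
Regular 44 h 0 min = 2640 min at £34.50/h; overtime 9 h 13 min = 553 min at £51.75/h.
Pay = (2640 × £34.50 + 553 × £51.75) ÷ 60 = £1994.96.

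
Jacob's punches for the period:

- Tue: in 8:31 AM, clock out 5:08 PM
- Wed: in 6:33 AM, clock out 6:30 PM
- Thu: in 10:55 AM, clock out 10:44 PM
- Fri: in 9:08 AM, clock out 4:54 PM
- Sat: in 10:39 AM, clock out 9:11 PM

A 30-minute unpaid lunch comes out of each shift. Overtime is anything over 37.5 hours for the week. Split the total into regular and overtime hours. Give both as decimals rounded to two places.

Tue: 8:31 AM–5:08 PM = 8 h 37 min; less 30 min break → 8 h 7 min
Wed: 6:33 AM–6:30 PM = 11 h 57 min; less 30 min break → 11 h 27 min
Thu: 10:55 AM–10:44 PM = 11 h 49 min; less 30 min break → 11 h 19 min
Fri: 9:08 AM–4:54 PM = 7 h 46 min; less 30 min break → 7 h 16 min
Sat: 10:39 AM–9:11 PM = 10 h 32 min; less 30 min break → 10 h 2 min
Total worked: 48 h 11 min = 48.18 h.
Threshold 37.5 h → overtime 10 h 41 min, regular 37 h 30 min.

Regular 37.50 hours, overtime 10.68 hours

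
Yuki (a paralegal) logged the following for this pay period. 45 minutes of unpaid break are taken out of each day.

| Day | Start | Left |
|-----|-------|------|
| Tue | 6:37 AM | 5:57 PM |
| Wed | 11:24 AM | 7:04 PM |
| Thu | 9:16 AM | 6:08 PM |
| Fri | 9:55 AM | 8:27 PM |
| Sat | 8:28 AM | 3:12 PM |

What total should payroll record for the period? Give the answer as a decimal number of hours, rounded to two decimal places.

41.38 hours

Tue: 6:37 AM–5:57 PM = 11 h 20 min; less 45 min break → 10 h 35 min
Wed: 11:24 AM–7:04 PM = 7 h 40 min; less 45 min break → 6 h 55 min
Thu: 9:16 AM–6:08 PM = 8 h 52 min; less 45 min break → 8 h 7 min
Fri: 9:55 AM–8:27 PM = 10 h 32 min; less 45 min break → 9 h 47 min
Sat: 8:28 AM–3:12 PM = 6 h 44 min; less 45 min break → 5 h 59 min
Total: 10 h 35 min + 6 h 55 min + 8 h 7 min + 9 h 47 min + 5 h 59 min = 41 h 23 min.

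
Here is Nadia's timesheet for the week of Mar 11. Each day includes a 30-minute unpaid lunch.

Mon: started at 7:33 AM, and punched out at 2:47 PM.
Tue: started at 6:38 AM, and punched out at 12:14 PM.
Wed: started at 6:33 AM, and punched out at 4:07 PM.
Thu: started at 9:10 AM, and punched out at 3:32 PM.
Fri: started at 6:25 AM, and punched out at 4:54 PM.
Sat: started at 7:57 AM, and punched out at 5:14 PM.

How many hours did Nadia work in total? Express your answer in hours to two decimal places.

45.53 hours

Mon: 7:33 AM–2:47 PM = 7 h 14 min; less 30 min break → 6 h 44 min
Tue: 6:38 AM–12:14 PM = 5 h 36 min; less 30 min break → 5 h 6 min
Wed: 6:33 AM–4:07 PM = 9 h 34 min; less 30 min break → 9 h 4 min
Thu: 9:10 AM–3:32 PM = 6 h 22 min; less 30 min break → 5 h 52 min
Fri: 6:25 AM–4:54 PM = 10 h 29 min; less 30 min break → 9 h 59 min
Sat: 7:57 AM–5:14 PM = 9 h 17 min; less 30 min break → 8 h 47 min
Total: 6 h 44 min + 5 h 6 min + 9 h 4 min + 5 h 52 min + 9 h 59 min + 8 h 47 min = 45 h 32 min.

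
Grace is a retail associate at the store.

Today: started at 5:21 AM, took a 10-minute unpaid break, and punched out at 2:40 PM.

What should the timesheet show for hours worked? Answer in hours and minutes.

9 h 9 min

Today: 5:21 AM–2:40 PM = 9 h 19 min; less 10 min break → 9 h 9 min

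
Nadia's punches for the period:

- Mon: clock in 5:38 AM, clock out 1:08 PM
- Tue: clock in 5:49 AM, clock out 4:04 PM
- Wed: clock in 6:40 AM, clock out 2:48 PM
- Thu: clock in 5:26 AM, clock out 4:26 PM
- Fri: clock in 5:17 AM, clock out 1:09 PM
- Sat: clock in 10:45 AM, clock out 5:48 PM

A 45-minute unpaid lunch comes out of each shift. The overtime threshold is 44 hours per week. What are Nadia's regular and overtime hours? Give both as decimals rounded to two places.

Mon: 5:38 AM–1:08 PM = 7 h 30 min; less 45 min break → 6 h 45 min
Tue: 5:49 AM–4:04 PM = 10 h 15 min; less 45 min break → 9 h 30 min
Wed: 6:40 AM–2:48 PM = 8 h 8 min; less 45 min break → 7 h 23 min
Thu: 5:26 AM–4:26 PM = 11 h 0 min; less 45 min break → 10 h 15 min
Fri: 5:17 AM–1:09 PM = 7 h 52 min; less 45 min break → 7 h 7 min
Sat: 10:45 AM–5:48 PM = 7 h 3 min; less 45 min break → 6 h 18 min
Total worked: 47 h 18 min = 47.30 h.
Threshold 44 h → overtime 3 h 18 min, regular 44 h 0 min.

Regular 44.00 hours, overtime 3.30 hours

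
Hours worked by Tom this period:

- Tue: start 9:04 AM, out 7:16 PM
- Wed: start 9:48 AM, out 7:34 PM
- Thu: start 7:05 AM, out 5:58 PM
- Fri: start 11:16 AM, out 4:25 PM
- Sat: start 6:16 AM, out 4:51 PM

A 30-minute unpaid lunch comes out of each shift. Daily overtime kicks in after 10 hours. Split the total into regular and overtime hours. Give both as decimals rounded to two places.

Tue: 9:04 AM–7:16 PM = 10 h 12 min; less 30 min break → 9 h 42 min
Wed: 9:48 AM–7:34 PM = 9 h 46 min; less 30 min break → 9 h 16 min
Thu: 7:05 AM–5:58 PM = 10 h 53 min; less 30 min break → 10 h 23 min
Fri: 11:16 AM–4:25 PM = 5 h 9 min; less 30 min break → 4 h 39 min
Sat: 6:16 AM–4:51 PM = 10 h 35 min; less 30 min break → 10 h 5 min
Tue reg 9 h 42 min / OT 0 h 0 min; Wed reg 9 h 16 min / OT 0 h 0 min; Thu reg 10 h 0 min / OT 0 h 23 min; Fri reg 4 h 39 min / OT 0 h 0 min; Sat reg 10 h 0 min / OT 0 h 5 min.
Totals: regular 43 h 37 min, overtime 0 h 28 min.

Regular 43.62 hours, overtime 0.47 hours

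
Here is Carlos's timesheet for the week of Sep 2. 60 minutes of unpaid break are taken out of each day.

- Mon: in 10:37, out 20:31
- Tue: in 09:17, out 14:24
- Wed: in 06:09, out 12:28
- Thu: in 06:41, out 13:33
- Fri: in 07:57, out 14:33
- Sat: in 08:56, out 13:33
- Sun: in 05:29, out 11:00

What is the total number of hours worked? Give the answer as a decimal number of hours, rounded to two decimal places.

37.93 hours

Mon: 10:37–20:31 = 9 h 54 min; less 60 min break → 8 h 54 min
Tue: 09:17–14:24 = 5 h 7 min; less 60 min break → 4 h 7 min
Wed: 06:09–12:28 = 6 h 19 min; less 60 min break → 5 h 19 min
Thu: 06:41–13:33 = 6 h 52 min; less 60 min break → 5 h 52 min
Fri: 07:57–14:33 = 6 h 36 min; less 60 min break → 5 h 36 min
Sat: 08:56–13:33 = 4 h 37 min; less 60 min break → 3 h 37 min
Sun: 05:29–11:00 = 5 h 31 min; less 60 min break → 4 h 31 min
Total: 8 h 54 min + 4 h 7 min + 5 h 19 min + 5 h 52 min + 5 h 36 min + 3 h 37 min + 4 h 31 min = 37 h 56 min.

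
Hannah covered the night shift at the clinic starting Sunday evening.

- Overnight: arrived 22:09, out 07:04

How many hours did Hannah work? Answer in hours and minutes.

8 h 55 min

Overnight: 22:09 → midnight = 1 h 51 min; midnight → 07:04 = 7 h 4 min; span 8 h 55 min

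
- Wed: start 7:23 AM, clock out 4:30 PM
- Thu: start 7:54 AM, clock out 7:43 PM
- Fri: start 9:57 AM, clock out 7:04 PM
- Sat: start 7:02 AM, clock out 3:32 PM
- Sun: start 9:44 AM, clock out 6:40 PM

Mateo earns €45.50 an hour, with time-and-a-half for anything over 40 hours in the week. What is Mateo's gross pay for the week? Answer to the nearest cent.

Wed: 7:23 AM–4:30 PM = 9 h 7 min
Thu: 7:54 AM–7:43 PM = 11 h 49 min
Fri: 9:57 AM–7:04 PM = 9 h 7 min
Sat: 7:02 AM–3:32 PM = 8 h 30 min
Sun: 9:44 AM–6:40 PM = 8 h 56 min
Total worked: 47 h 29 min = 2849 min.
Regular 40 h 0 min = 2400 min at €45.50/h; overtime 7 h 29 min = 449 min at €68.25/h.
Pay = (2400 × €45.50 + 449 × €68.25) ÷ 60 = €2330.74.

€2330.74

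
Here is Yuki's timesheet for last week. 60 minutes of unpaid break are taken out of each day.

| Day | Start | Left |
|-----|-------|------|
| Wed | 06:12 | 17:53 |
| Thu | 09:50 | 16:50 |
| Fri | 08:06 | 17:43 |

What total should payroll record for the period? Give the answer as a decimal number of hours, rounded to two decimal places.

Wed: 06:12–17:53 = 11 h 41 min; less 60 min break → 10 h 41 min
Thu: 09:50–16:50 = 7 h 0 min; less 60 min break → 6 h 0 min
Fri: 08:06–17:43 = 9 h 37 min; less 60 min break → 8 h 37 min
Total: 10 h 41 min + 6 h 0 min + 8 h 37 min = 25 h 18 min.

25.30 hours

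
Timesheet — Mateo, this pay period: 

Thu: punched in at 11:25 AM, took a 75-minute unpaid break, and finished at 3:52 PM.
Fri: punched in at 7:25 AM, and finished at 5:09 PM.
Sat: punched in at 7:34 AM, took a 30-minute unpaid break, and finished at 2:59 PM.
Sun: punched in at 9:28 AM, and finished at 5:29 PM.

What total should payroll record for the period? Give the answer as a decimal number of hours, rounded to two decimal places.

27.87 hours

Thu: 11:25 AM–3:52 PM = 4 h 27 min; less 75 min break → 3 h 12 min
Fri: 7:25 AM–5:09 PM = 9 h 44 min
Sat: 7:34 AM–2:59 PM = 7 h 25 min; less 30 min break → 6 h 55 min
Sun: 9:28 AM–5:29 PM = 8 h 1 min
Total: 3 h 12 min + 9 h 44 min + 6 h 55 min + 8 h 1 min = 27 h 52 min.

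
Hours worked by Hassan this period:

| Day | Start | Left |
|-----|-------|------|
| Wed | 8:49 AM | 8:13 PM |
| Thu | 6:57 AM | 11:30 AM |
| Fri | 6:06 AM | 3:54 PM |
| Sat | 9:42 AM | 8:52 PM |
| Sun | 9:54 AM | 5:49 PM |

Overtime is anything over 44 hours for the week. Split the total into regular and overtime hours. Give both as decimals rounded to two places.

Wed: 8:49 AM–8:13 PM = 11 h 24 min
Thu: 6:57 AM–11:30 AM = 4 h 33 min
Fri: 6:06 AM–3:54 PM = 9 h 48 min
Sat: 9:42 AM–8:52 PM = 11 h 10 min
Sun: 9:54 AM–5:49 PM = 7 h 55 min
Total worked: 44 h 50 min = 44.83 h.
Threshold 44 h → overtime 0 h 50 min, regular 44 h 0 min.

Regular 44.00 hours, overtime 0.83 hours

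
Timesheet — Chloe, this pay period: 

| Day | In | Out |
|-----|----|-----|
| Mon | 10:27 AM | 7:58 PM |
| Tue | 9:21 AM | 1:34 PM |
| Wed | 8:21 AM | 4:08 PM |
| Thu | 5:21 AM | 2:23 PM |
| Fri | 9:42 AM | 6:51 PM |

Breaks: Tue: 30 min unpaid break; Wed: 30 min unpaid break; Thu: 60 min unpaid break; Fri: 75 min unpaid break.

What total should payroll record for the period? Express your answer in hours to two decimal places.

Mon: 10:27 AM–7:58 PM = 9 h 31 min
Tue: 9:21 AM–1:34 PM = 4 h 13 min; less 30 min break → 3 h 43 min
Wed: 8:21 AM–4:08 PM = 7 h 47 min; less 30 min break → 7 h 17 min
Thu: 5:21 AM–2:23 PM = 9 h 2 min; less 60 min break → 8 h 2 min
Fri: 9:42 AM–6:51 PM = 9 h 9 min; less 75 min break → 7 h 54 min
Total: 9 h 31 min + 3 h 43 min + 7 h 17 min + 8 h 2 min + 7 h 54 min = 36 h 27 min.

36.45 hours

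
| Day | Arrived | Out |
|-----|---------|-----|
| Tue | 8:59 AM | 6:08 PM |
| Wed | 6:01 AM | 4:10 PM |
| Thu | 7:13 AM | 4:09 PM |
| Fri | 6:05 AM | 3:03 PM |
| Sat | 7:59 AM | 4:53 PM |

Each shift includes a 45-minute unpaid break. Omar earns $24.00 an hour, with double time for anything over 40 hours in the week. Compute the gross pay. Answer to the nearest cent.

$1072.80

Tue: 8:59 AM–6:08 PM = 9 h 9 min; less 45 min break → 8 h 24 min
Wed: 6:01 AM–4:10 PM = 10 h 9 min; less 45 min break → 9 h 24 min
Thu: 7:13 AM–4:09 PM = 8 h 56 min; less 45 min break → 8 h 11 min
Fri: 6:05 AM–3:03 PM = 8 h 58 min; less 45 min break → 8 h 13 min
Sat: 7:59 AM–4:53 PM = 8 h 54 min; less 45 min break → 8 h 9 min
Total worked: 42 h 21 min = 2541 min.
Regular 40 h 0 min = 2400 min at $24.00/h; overtime 2 h 21 min = 141 min at $48.00/h.
Pay = (2400 × $24.00 + 141 × $48.00) ÷ 60 = $1072.80.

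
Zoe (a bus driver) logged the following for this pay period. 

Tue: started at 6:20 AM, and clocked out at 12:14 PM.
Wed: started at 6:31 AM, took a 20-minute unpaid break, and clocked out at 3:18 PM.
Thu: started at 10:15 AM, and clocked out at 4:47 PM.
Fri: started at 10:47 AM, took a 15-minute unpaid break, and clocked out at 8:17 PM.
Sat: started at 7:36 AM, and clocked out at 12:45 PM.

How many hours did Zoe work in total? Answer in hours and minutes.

35 h 17 min

Tue: 6:20 AM–12:14 PM = 5 h 54 min
Wed: 6:31 AM–3:18 PM = 8 h 47 min; less 20 min break → 8 h 27 min
Thu: 10:15 AM–4:47 PM = 6 h 32 min
Fri: 10:47 AM–8:17 PM = 9 h 30 min; less 15 min break → 9 h 15 min
Sat: 7:36 AM–12:45 PM = 5 h 9 min
Total: 5 h 54 min + 8 h 27 min + 6 h 32 min + 9 h 15 min + 5 h 9 min = 35 h 17 min.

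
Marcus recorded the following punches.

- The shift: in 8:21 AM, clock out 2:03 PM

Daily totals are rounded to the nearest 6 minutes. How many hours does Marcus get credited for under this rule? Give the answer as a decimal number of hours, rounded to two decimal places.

The shift: 8:21 AM–2:03 PM = 5 h 42 min → rounds to 5 h 42 min

5.70 hours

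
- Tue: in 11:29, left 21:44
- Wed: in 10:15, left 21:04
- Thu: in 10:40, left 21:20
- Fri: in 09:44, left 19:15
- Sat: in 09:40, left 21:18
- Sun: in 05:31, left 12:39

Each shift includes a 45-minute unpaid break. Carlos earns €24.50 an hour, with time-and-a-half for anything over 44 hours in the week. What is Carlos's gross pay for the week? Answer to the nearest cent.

Tue: 11:29–21:44 = 10 h 15 min; less 45 min break → 9 h 30 min
Wed: 10:15–21:04 = 10 h 49 min; less 45 min break → 10 h 4 min
Thu: 10:40–21:20 = 10 h 40 min; less 45 min break → 9 h 55 min
Fri: 09:44–19:15 = 9 h 31 min; less 45 min break → 8 h 46 min
Sat: 09:40–21:18 = 11 h 38 min; less 45 min break → 10 h 53 min
Sun: 05:31–12:39 = 7 h 8 min; less 45 min break → 6 h 23 min
Total worked: 55 h 31 min = 3331 min.
Regular 44 h 0 min = 2640 min at €24.50/h; overtime 11 h 31 min = 691 min at €36.75/h.
Pay = (2640 × €24.50 + 691 × €36.75) ÷ 60 = €1501.24.

€1501.24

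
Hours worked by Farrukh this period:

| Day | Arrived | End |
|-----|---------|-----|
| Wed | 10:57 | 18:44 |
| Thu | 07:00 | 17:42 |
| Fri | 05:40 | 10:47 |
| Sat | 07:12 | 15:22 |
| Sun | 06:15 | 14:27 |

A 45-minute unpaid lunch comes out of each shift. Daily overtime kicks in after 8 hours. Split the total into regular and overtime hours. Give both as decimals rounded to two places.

Regular 34.27 hours, overtime 1.95 hours

Wed: 10:57–18:44 = 7 h 47 min; less 45 min break → 7 h 2 min
Thu: 07:00–17:42 = 10 h 42 min; less 45 min break → 9 h 57 min
Fri: 05:40–10:47 = 5 h 7 min; less 45 min break → 4 h 22 min
Sat: 07:12–15:22 = 8 h 10 min; less 45 min break → 7 h 25 min
Sun: 06:15–14:27 = 8 h 12 min; less 45 min break → 7 h 27 min
Wed reg 7 h 2 min / OT 0 h 0 min; Thu reg 8 h 0 min / OT 1 h 57 min; Fri reg 4 h 22 min / OT 0 h 0 min; Sat reg 7 h 25 min / OT 0 h 0 min; Sun reg 7 h 27 min / OT 0 h 0 min.
Totals: regular 34 h 16 min, overtime 1 h 57 min.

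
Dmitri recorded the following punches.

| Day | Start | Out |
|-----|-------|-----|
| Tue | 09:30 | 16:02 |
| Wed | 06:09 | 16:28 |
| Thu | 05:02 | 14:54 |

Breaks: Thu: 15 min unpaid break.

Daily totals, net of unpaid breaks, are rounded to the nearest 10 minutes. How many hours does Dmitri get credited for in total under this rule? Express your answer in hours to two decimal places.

Tue: 09:30–16:02 = 6 h 32 min → rounds to 6 h 30 min
Wed: 06:09–16:28 = 10 h 19 min → rounds to 10 h 20 min
Thu: 05:02–14:54 = 9 h 52 min − 15 min = 9 h 37 min → rounds to 9 h 40 min
Total credited: 26 h 30 min.

26.50 hours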